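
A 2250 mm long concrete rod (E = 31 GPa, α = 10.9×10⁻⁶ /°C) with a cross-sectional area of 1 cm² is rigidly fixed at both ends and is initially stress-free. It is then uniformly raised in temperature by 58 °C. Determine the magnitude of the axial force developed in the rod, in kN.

P ≈ 1.96 kN (compressive)

With zero net strain, σ = E·αΔT = 31 GPa × 10.9×10⁻⁶ × 58 = 19.6 MPa.
Then P = σA = 19.6 × 100 mm² = 1.96 kN, compressive.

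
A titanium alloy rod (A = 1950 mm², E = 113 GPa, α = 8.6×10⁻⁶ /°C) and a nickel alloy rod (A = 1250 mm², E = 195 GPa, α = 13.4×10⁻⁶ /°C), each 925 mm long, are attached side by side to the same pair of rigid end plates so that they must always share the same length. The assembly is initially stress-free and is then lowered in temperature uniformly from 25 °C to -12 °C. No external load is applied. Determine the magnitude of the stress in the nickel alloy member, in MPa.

Both members must finish at the same length. With the larger α, the nickel alloy tends to over-contract; the plates restrain it, putting the nickel alloy in tension and the titanium alloy in compression. With no external load the two internal forces are equal and opposite, magnitude P.
Setting the final lengths equal and cancelling L: (α₁ − α₂)ΔT = P/(A₁E₁) + P/(A₂E₂).
|α₁ − α₂|·ΔT = 4.8×10⁻⁶ × 37 = 0.0001776.
1/(A₁E₁) + 1/(A₂E₂) = 1/(1950×113×10³) + 1/(1250×195×10³) = 8.641×10⁻⁹ N⁻¹.
So P = 0.0001776 / 8.641×10⁻⁹ = 20.55 kN.
σ_{nickel alloy} = P/A₂ = 20550/1250 = 16.44 MPa, tensile.

σ ≈ 16.4 MPa (tensile)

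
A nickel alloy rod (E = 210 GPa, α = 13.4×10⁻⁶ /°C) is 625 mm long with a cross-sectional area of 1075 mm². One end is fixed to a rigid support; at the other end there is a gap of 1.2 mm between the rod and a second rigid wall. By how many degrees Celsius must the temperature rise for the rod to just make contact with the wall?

ΔT ≈ 143 °C

The gap closes when αΔT L = 1.2 mm, since the rod is still unstressed at that instant.
So ΔT = g/(αL) = 1.2/(13.4×10⁻⁶ × 625) = 143.3 °C.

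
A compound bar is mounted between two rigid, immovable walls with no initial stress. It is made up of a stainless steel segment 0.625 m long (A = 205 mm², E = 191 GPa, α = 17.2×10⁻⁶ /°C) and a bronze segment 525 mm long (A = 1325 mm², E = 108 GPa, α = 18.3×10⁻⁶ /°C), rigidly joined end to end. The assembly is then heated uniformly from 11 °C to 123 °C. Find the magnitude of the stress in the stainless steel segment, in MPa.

Free thermal expansion of the whole bar: Σ αᵢΔT Lᵢ = 17.2×10⁻⁶×112×625 + 18.3×10⁻⁶×112×525 = 2.28 mm.
The walls prevent any net length change, so an axial force P (same in every segment) develops. Compatibility: P · Σ Lᵢ/(AᵢEᵢ) = δ_free.
Σ Lᵢ/(AᵢEᵢ) = 625/(205×191×10³) + 525/(1325×108×10³) = 1.963×10⁻⁵ mm/N.
P = 2.28 / 1.963×10⁻⁵ = 116100 N = 116.1 kN, compressive.
σ_{stainless steel} = P / A = 116100 / 205 = 566.6 MPa.

σ ≈ 567 MPa (compressive)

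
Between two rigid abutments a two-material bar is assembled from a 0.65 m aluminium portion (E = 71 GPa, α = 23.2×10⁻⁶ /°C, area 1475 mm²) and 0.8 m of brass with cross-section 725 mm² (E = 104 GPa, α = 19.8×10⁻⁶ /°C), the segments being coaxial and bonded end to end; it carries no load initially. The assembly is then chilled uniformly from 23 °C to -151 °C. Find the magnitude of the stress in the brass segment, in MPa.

With the walls removed the bar would change length by δ_free = Σ αᵢΔT Lᵢ = 23.2×10⁻⁶×174×650 + 19.8×10⁻⁶×174×800 = 5.38 mm.
The walls prevent any net length change, so an axial force P (same in every segment) develops. Compatibility: P · Σ Lᵢ/(AᵢEᵢ) = δ_free.
Σ Lᵢ/(AᵢEᵢ) = 650/(1475×71×10³) + 800/(725×104×10³) = 1.682×10⁻⁵ mm/N.
Hence P = δ_free / Σ(L/AE) = 5.38/1.682×10⁻⁵ = 319.9 kN (tensile).
σ_{brass} = P / A = 319900 / 725 = 441.3 MPa.

σ ≈ 441 MPa (tensile)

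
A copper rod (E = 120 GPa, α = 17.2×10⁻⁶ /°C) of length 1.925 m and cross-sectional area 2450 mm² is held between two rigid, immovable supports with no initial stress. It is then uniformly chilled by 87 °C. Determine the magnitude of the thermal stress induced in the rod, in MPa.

Because both ends are immovable the net strain is zero, and the suppressed thermal strain is αΔT = 17.2×10⁻⁶ × 87 = 1496.4×10⁻⁶.
The stress required to suppress this strain is σ = Eε = 120×10³ × 1496.4×10⁻⁶ = 179.6 MPa, tensile since the rod is trying to contract.

σ ≈ 180 MPa (tensile)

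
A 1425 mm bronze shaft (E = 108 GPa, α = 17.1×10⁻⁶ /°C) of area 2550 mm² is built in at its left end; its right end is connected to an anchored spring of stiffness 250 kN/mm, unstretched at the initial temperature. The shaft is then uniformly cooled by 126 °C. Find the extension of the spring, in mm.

δ ≈ 1.34 mm

If the spring were absent the shaft would shorten by αΔT L = 17.1×10⁻⁶ × 126 × 1425 = 3.07 mm.
Let P be the tensile force in the spring. The shaft extends elastically by PL/(AE) and the spring stretches by P/k; together these equal δ_free.
So P = δ_free / [L/(AE) + 1/k] = 3.07 / [ 1425/(2550×108×10³) + 1/(250×10³) ].
P = 3.07 / 9.174×10⁻⁶ = 334700 N.
Spring extension = P/k = 334700/(250×10³) = 1.339 mm.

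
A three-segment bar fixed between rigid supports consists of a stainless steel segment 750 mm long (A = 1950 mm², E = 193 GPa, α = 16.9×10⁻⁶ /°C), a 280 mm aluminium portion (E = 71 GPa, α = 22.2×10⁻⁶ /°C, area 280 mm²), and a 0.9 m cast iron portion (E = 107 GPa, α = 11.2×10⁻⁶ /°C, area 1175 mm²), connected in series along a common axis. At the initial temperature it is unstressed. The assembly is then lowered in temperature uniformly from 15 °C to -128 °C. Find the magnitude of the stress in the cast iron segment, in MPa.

If the supports were absent, the total length change would be Σ αᵢΔT Lᵢ = 16.9×10⁻⁶×143×750 + 22.2×10⁻⁶×143×280 + 11.2×10⁻⁶×143×900 = 4.143 mm.
Since the ends are fixed, an axial force P builds up, equal in every segment, with P · Σ Lᵢ/(AᵢEᵢ) = δ_free.
The series flexibility is Σ Lᵢ/(AᵢEᵢ) = 750/(1950×193×10³) + 280/(280×71×10³) + 900/(1175×107×10³) = 2.324×10⁻⁵ mm/N.
Hence P = δ_free / Σ(L/AE) = 4.143/2.324×10⁻⁵ = 178.3 kN (tensile).
σ_{cast iron} = P / A = 178300 / 1175 = 151.7 MPa.

σ ≈ 152 MPa (tensile)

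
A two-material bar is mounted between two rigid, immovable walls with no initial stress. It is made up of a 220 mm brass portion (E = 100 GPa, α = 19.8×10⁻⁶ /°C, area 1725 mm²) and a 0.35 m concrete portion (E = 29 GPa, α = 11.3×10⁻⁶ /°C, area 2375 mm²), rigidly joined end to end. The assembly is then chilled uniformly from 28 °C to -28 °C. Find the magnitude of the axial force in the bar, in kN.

Free thermal contraction of the whole bar: Σ αᵢΔT Lᵢ = 19.8×10⁻⁶×56×220 + 11.3×10⁻⁶×56×350 = 0.4654 mm.
Since the ends are fixed, an axial force P builds up, equal in every segment, with P · Σ Lᵢ/(AᵢEᵢ) = δ_free.
Σ Lᵢ/(AᵢEᵢ) = 220/(1725×100×10³) + 350/(2375×29×10³) = 6.357×10⁻⁶ mm/N.
So P = 0.4654 / 6.357×10⁻⁶ = 73.21 kN, tensile.

P ≈ 73.2 kN (tensile)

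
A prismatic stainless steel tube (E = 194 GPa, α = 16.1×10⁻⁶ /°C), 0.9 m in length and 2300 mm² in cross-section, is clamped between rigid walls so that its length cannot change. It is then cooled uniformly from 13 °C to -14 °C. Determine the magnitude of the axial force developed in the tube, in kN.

P ≈ 194 kN (tensile)

With zero net strain, σ = E·αΔT = 194 GPa × 16.1×10⁻⁶ × 27 = 84.33 MPa.
Then P = σA = 84.33 × 2300 mm² = 194 kN, tensile.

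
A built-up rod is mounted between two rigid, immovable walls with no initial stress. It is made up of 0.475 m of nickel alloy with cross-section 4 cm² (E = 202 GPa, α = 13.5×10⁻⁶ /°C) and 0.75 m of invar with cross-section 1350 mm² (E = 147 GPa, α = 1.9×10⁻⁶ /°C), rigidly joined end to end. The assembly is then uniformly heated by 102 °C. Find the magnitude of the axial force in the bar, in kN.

P ≈ 82.8 kN (compressive)

Free thermal expansion of the whole bar: Σ αᵢΔT Lᵢ = 13.5×10⁻⁶×102×475 + 1.9×10⁻⁶×102×750 = 0.7994 mm.
Since the ends are fixed, an axial force P builds up, equal in every segment, with P · Σ Lᵢ/(AᵢEᵢ) = δ_free.
Σ Lᵢ/(AᵢEᵢ) = 475/(400×202×10³) + 750/(1350×147×10³) = 9.658×10⁻⁶ mm/N.
Hence P = δ_free / Σ(L/AE) = 0.7994/9.658×10⁻⁶ = 82.77 kN (compressive).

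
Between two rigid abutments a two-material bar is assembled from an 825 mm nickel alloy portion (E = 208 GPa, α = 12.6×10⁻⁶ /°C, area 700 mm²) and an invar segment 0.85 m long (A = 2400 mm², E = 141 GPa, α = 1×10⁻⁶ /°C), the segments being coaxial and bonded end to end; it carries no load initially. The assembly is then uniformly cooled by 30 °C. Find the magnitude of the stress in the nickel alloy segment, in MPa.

σ ≈ 58.9 MPa (tensile)

Free thermal contraction of the whole bar: Σ αᵢΔT Lᵢ = 12.6×10⁻⁶×30×825 + 1×10⁻⁶×30×850 = 0.3373 mm.
The walls prevent any net length change, so an axial force P (same in every segment) develops. Compatibility: P · Σ Lᵢ/(AᵢEᵢ) = δ_free.
Σ Lᵢ/(AᵢEᵢ) = 825/(700×208×10³) + 850/(2400×141×10³) = 8.178×10⁻⁶ mm/N.
So P = 0.3373 / 8.178×10⁻⁶ = 41.25 kN, tensile.
σ_{nickel alloy} = P / A = 41250 / 700 = 58.93 MPa.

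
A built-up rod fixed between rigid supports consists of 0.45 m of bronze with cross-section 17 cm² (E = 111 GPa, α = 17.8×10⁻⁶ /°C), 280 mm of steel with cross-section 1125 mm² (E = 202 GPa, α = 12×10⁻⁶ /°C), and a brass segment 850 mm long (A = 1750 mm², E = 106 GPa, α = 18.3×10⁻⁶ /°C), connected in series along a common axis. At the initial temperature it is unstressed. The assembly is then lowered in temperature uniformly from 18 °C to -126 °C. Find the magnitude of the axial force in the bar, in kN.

P ≈ 473 kN (tensile)

Free thermal contraction of the whole bar: Σ αᵢΔT Lᵢ = 17.8×10⁻⁶×144×450 + 12×10⁻⁶×144×280 + 18.3×10⁻⁶×144×850 = 3.877 mm.
Since the ends are fixed, an axial force P builds up, equal in every segment, with P · Σ Lᵢ/(AᵢEᵢ) = δ_free.
Σ Lᵢ/(AᵢEᵢ) = 450/(1700×111×10³) + 280/(1125×202×10³) + 850/(1750×106×10³) = 8.199×10⁻⁶ mm/N.
So P = 3.877 / 8.199×10⁻⁶ = 472.9 kN, tensile.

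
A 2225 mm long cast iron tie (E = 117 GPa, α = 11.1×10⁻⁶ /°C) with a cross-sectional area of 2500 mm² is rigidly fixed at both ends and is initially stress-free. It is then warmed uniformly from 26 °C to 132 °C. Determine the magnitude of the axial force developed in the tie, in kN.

P ≈ 344 kN (compressive)

The ends cannot move, so σ = EαΔT = 117×10³ × 11.1×10⁻⁶ × 106 = 137.7 MPa.
P = AEαΔT = 2500 × 117×10³ × 11.1×10⁻⁶ × 106 = 344.2 kN (compressive).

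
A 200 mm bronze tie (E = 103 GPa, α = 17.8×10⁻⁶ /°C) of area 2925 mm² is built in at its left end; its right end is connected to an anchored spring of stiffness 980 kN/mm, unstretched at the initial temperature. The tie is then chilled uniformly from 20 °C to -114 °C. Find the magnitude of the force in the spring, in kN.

P ≈ 283 kN

If the spring were absent the tie would shorten by αΔT L = 17.8×10⁻⁶ × 134 × 200 = 0.477 mm.
With a force P in the spring, the elastic change of the tie is PL/(AE) and that of the spring is P/k; compatibility requires their sum to equal δ_free.
P [ L/(AE) + 1/k ] = δ_free → P [ 200/(2925×103×10³) + 1/(980×10³) ] = 0.477.
P = 0.477 / 1.684×10⁻⁶ = 283200 N.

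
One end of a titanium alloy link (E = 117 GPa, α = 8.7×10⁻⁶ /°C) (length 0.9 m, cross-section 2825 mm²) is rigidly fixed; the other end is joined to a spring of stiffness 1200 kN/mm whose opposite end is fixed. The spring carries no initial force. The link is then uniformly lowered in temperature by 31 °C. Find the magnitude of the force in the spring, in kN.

The unrestrained thermal change is αΔT L = 8.7×10⁻⁶ × 31 × 900 = 0.2427 mm.
With a force P in the spring, the elastic change of the link is PL/(AE) and that of the spring is P/k; compatibility requires their sum to equal δ_free.
So P = δ_free / [L/(AE) + 1/k] = 0.2427 / [ 900/(2825×117×10³) + 1/(1200×10³) ].
P = 0.2427 / 3.556×10⁻⁶ = 68250 N.

P ≈ 68.3 kN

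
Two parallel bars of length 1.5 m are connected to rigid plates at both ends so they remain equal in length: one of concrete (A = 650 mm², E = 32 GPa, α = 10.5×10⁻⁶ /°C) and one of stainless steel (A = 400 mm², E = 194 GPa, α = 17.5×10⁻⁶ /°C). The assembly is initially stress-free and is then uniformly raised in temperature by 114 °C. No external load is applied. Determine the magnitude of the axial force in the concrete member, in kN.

P ≈ 13.1 kN (tensile in the concrete)

Equilibrium of a rigid end plate with no external load gives equal and opposite internal forces ±P in the two members. Since α_{stainless steel} > α_{concrete}, heating drives the stainless steel into compression and the concrete into tension.
Setting the final lengths equal and cancelling L: (α₁ − α₂)ΔT = P/(A₁E₁) + P/(A₂E₂).
|α₁ − α₂|·ΔT = 7×10⁻⁶ × 114 = 0.000798.
1/(A₁E₁) + 1/(A₂E₂) = 1/(650×32×10³) + 1/(400×194×10³) = 6.096×10⁻⁸ N⁻¹.
P = 0.000798 / 6.096×10⁻⁸ = 13090 N = 13.09 kN.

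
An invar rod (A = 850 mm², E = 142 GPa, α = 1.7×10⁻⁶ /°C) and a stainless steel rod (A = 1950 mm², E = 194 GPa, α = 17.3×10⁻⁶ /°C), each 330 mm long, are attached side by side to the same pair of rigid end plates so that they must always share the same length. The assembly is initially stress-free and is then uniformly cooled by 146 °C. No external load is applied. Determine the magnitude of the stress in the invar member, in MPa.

σ ≈ 245 MPa (compressive)

Both members must finish at the same length. With the larger α, the stainless steel tends to over-contract; the plates restrain it, putting the stainless steel in tension and the invar in compression. With no external load the two internal forces are equal and opposite, magnitude P.
Compatibility of the two members (thermal + elastic change equal): (α₁ − α₂)ΔT = P·[1/(A₁E₁) + 1/(A₂E₂)].
|α₁ − α₂|·ΔT = 15.6×10⁻⁶ × 146 = 0.002278.
1/(A₁E₁) + 1/(A₂E₂) = 1/(850×142×10³) + 1/(1950×194×10³) = 1.093×10⁻⁸ N⁻¹.
P = 0.002278 / 1.093×10⁻⁸ = 208400 N = 208.4 kN.
σ_{invar} = P/A₁ = 208400/850 = 245.2 MPa, compressive.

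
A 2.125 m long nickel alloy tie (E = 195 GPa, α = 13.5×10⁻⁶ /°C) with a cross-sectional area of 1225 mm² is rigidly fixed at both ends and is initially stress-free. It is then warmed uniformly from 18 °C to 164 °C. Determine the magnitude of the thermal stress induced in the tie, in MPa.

Because both ends are immovable the net strain is zero, and the suppressed thermal strain is αΔT = 13.5×10⁻⁶ × 146 = 1971×10⁻⁶.
Hence σ = E·αΔT = 195×10³ × 1971×10⁻⁶ = 384.3 MPa, compressive.

σ ≈ 384 MPa (compressive)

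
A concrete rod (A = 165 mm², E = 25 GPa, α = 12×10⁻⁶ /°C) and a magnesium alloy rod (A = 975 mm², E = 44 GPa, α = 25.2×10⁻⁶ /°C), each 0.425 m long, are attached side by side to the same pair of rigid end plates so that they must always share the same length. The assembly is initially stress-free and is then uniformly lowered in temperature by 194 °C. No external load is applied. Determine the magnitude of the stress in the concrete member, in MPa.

σ ≈ 58.4 MPa (compressive)

Equilibrium of a rigid end plate with no external load gives equal and opposite internal forces ±P in the two members. Since α_{magnesium alloy} > α_{concrete}, cooling drives the magnesium alloy into tension and the concrete into compression.
Equating the net (thermal + elastic) strains gives |α₁ − α₂|·ΔT = P·[1/(A₁E₁) + 1/(A₂E₂)].
|α₁ − α₂|·ΔT = 13.2×10⁻⁶ × 194 = 0.002561.
1/(A₁E₁) + 1/(A₂E₂) = 1/(165×25×10³) + 1/(975×44×10³) = 2.657×10⁻⁷ N⁻¹.
So P = 0.002561 / 2.657×10⁻⁷ = 9.637 kN.
σ_{concrete} = P/A₁ = 9637/165 = 58.4 MPa, compressive.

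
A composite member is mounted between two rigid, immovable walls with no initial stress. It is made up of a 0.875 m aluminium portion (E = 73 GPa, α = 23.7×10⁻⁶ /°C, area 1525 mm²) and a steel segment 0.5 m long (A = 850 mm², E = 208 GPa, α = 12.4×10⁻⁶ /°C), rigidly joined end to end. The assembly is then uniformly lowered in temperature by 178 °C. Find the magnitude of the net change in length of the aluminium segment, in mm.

Free thermal contraction of the whole bar: Σ αᵢΔT Lᵢ = 23.7×10⁻⁶×178×875 + 12.4×10⁻⁶×178×500 = 4.795 mm.
The rigid supports impose zero overall length change; the single axial force P common to all segments must satisfy P Σ Lᵢ/(AᵢEᵢ) = δ_free.
Σ Lᵢ/(AᵢEᵢ) = 875/(1525×73×10³) + 500/(850×208×10³) = 1.069×10⁻⁵ mm/N.
So P = 4.795 / 1.069×10⁻⁵ = 448.6 kN, tensile.
For the aluminium segment, free thermal change = 23.7×10⁻⁶×178×875 = 3.691 mm and elastic change from P = 448600×875/(1525×73×10³) = 3.526 mm; these oppose, so the net change is 0.165 mm (segment shortens).

|ΔL| ≈ 0.165 mm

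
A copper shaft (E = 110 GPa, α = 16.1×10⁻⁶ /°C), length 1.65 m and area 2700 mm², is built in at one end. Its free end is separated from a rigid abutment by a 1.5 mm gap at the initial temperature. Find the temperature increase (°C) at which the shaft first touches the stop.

ΔT ≈ 56.5 °C

The gap closes when αΔT L = 1.5 mm, since the shaft is still unstressed at that instant.
So ΔT = g/(αL) = 1.5/(16.1×10⁻⁶ × 1650) = 56.47 °C.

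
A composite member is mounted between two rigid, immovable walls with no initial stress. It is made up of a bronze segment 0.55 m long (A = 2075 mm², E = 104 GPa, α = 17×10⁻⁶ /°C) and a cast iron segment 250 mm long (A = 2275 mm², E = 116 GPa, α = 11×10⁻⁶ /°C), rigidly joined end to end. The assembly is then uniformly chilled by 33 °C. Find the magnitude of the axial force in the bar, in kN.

P ≈ 114 kN (tensile)

Free thermal contraction of the whole bar: Σ αᵢΔT Lᵢ = 17×10⁻⁶×33×550 + 11×10⁻⁶×33×250 = 0.3993 mm.
The rigid supports impose zero overall length change; the single axial force P common to all segments must satisfy P Σ Lᵢ/(AᵢEᵢ) = δ_free.
Σ Lᵢ/(AᵢEᵢ) = 550/(2075×104×10³) + 250/(2275×116×10³) = 3.496×10⁻⁶ mm/N.
So P = 0.3993 / 3.496×10⁻⁶ = 114.2 kN, tensile.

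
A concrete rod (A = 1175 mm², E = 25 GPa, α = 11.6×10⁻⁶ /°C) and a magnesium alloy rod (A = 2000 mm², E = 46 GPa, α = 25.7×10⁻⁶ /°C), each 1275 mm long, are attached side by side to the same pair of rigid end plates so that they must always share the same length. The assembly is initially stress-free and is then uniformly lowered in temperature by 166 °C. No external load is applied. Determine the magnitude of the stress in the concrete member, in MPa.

σ ≈ 44.4 MPa (compressive)

The magnesium alloy has the larger α, so on cooling it would change length more than the concrete if both were free. The rigid plates force a common final length, so the magnesium alloy is put into tension and the concrete into compression, with equal and opposite forces P (no external load).
Setting the final lengths equal and cancelling L: (α₁ − α₂)ΔT = P/(A₁E₁) + P/(A₂E₂).
|α₁ − α₂|·ΔT = 14.1×10⁻⁶ × 166 = 0.002341.
1/(A₁E₁) + 1/(A₂E₂) = 1/(1175×25×10³) + 1/(2000×46×10³) = 4.491×10⁻⁸ N⁻¹.
P = 0.002341 / 4.491×10⁻⁸ = 52120 N = 52.12 kN.
σ_{concrete} = P/A₁ = 52120/1175 = 44.35 MPa, compressive.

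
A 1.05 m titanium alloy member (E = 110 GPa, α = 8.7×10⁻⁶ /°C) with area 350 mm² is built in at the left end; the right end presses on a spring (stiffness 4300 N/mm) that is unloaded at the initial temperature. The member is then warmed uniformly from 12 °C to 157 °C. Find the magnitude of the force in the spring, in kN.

P ≈ 5.1 kN

Free thermal expansion: δ_free = αΔT L = 8.7×10⁻⁶ × 145 × 1050 = 1.325 mm.
Let P be the compressive force at the spring. The member shortens elastically by PL/(AE) and the spring compresses by P/k; together these equal δ_free.
P [ L/(AE) + 1/k ] = δ_free → P [ 1050/(350×110×10³) + 1/(4300) ] = 1.325.
P = 1.325 / 0.0002598 = 5098 N.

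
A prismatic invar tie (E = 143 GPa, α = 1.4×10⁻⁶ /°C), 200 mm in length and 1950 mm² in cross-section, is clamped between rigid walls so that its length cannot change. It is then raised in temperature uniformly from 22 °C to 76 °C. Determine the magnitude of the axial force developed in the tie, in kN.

P ≈ 21.1 kN (compressive)

Full restraint means ε = 0, so the stress is σ = EαΔT = 143×10³ × 1.4×10⁻⁶ × 54 = 10.81 MPa.
Axial force P = σA = 10.81 × 1950 = 21080 N = 21.08 kN, compressive.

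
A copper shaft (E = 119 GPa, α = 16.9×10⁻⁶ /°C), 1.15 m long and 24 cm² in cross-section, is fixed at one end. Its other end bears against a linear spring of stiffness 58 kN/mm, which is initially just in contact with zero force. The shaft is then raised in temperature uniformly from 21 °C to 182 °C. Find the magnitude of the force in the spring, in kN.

P ≈ 147 kN

The unrestrained thermal change is αΔT L = 16.9×10⁻⁶ × 161 × 1150 = 3.129 mm.
With a force P in the spring, the elastic change of the shaft is PL/(AE) and that of the spring is P/k; compatibility requires their sum to equal δ_free.
So P = δ_free / [L/(AE) + 1/k] = 3.129 / [ 1150/(2400×119×10³) + 1/(58×10³) ].
P = 3.129 / 2.127×10⁻⁵ = 147100 N.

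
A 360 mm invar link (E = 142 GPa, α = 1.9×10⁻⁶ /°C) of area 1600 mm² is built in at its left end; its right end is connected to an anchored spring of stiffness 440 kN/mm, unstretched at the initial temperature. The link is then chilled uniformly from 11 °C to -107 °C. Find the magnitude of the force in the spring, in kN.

The unrestrained thermal change is αΔT L = 1.9×10⁻⁶ × 118 × 360 = 0.08071 mm.
Let P be the tensile force in the spring. The link extends elastically by PL/(AE) and the spring stretches by P/k; together these equal δ_free.
P [ L/(AE) + 1/k ] = δ_free → P [ 360/(1600×142×10³) + 1/(440×10³) ] = 0.08071.
P = 0.08071 / 3.857×10⁻⁶ = 20920 N.

P ≈ 20.9 kN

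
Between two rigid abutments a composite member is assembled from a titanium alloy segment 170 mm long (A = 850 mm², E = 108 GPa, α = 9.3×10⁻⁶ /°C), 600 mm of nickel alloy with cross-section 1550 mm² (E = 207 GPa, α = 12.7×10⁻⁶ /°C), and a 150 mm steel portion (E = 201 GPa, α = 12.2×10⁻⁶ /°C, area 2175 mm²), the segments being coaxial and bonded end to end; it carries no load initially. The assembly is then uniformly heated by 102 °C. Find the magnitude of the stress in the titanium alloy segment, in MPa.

Free thermal expansion of the whole bar: Σ αᵢΔT Lᵢ = 9.3×10⁻⁶×102×170 + 12.7×10⁻⁶×102×600 + 12.2×10⁻⁶×102×150 = 1.125 mm.
The rigid supports impose zero overall length change; the single axial force P common to all segments must satisfy P Σ Lᵢ/(AᵢEᵢ) = δ_free.
Σ Lᵢ/(AᵢEᵢ) = 170/(850×108×10³) + 600/(1550×207×10³) + 150/(2175×201×10³) = 4.065×10⁻⁶ mm/N.
Hence P = δ_free / Σ(L/AE) = 1.125/4.065×10⁻⁶ = 276.8 kN (compressive).
σ_{titanium alloy} = P / A = 276800 / 850 = 325.6 MPa.

σ ≈ 326 MPa (compressive)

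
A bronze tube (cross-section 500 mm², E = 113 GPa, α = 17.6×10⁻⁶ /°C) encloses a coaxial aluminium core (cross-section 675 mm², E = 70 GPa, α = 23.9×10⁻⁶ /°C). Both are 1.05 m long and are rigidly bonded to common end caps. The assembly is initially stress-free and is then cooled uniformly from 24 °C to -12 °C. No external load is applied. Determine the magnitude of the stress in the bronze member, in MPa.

Both members must finish at the same length. With the larger α, the aluminium tends to over-contract; the plates restrain it, putting the aluminium in tension and the bronze in compression. With no external load the two internal forces are equal and opposite, magnitude P.
Compatibility of the two members (thermal + elastic change equal): (α₁ − α₂)ΔT = P·[1/(A₁E₁) + 1/(A₂E₂)].
|α₁ − α₂|·ΔT = 6.3×10⁻⁶ × 36 = 0.0002268.
1/(A₁E₁) + 1/(A₂E₂) = 1/(500×113×10³) + 1/(675×70×10³) = 3.886×10⁻⁸ N⁻¹.
P = 0.0002268 / 3.886×10⁻⁸ = 5836 N = 5.836 kN.
σ_{bronze} = P/A₁ = 5836/500 = 11.67 MPa, compressive.

σ ≈ 11.7 MPa (compressive)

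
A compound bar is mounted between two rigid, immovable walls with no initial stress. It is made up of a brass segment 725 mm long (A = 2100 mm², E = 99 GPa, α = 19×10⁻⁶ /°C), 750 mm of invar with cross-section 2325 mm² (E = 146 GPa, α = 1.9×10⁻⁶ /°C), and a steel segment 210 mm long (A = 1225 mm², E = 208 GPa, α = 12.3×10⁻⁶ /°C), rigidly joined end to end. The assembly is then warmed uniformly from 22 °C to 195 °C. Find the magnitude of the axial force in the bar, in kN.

With the walls removed the bar would change length by δ_free = Σ αᵢΔT Lᵢ = 19×10⁻⁶×173×725 + 1.9×10⁻⁶×173×750 + 12.3×10⁻⁶×173×210 = 3.076 mm.
The rigid supports impose zero overall length change; the single axial force P common to all segments must satisfy P Σ Lᵢ/(AᵢEᵢ) = δ_free.
The series flexibility is Σ Lᵢ/(AᵢEᵢ) = 725/(2100×99×10³) + 750/(2325×146×10³) + 210/(1225×208×10³) = 6.521×10⁻⁶ mm/N.
P = 3.076 / 6.521×10⁻⁶ = 471800 N = 471.8 kN, compressive.

P ≈ 472 kN (compressive)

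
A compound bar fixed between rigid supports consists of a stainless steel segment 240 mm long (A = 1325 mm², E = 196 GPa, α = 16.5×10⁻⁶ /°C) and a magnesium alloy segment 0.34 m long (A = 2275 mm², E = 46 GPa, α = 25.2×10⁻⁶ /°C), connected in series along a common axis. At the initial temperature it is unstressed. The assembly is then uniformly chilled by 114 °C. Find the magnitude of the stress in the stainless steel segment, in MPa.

If the supports were absent, the total length change would be Σ αᵢΔT Lᵢ = 16.5×10⁻⁶×114×240 + 25.2×10⁻⁶×114×340 = 1.428 mm.
Since the ends are fixed, an axial force P builds up, equal in every segment, with P · Σ Lᵢ/(AᵢEᵢ) = δ_free.
The series flexibility is Σ Lᵢ/(AᵢEᵢ) = 240/(1325×196×10³) + 340/(2275×46×10³) = 4.173×10⁻⁶ mm/N.
Hence P = δ_free / Σ(L/AE) = 1.428/4.173×10⁻⁶ = 342.2 kN (tensile).
σ_{stainless steel} = P / A = 342200 / 1325 = 258.3 MPa.

σ ≈ 258 MPa (tensile)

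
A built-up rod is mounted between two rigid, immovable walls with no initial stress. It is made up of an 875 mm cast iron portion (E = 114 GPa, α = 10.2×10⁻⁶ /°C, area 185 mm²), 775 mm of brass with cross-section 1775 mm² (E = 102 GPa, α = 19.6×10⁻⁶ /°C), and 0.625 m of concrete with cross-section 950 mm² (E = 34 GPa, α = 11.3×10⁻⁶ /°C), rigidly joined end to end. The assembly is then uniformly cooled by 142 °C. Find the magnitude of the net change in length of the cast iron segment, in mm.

|ΔL| ≈ 1.55 mm

With the walls removed the bar would change length by δ_free = Σ αᵢΔT Lᵢ = 10.2×10⁻⁶×142×875 + 19.6×10⁻⁶×142×775 + 11.3×10⁻⁶×142×625 = 4.427 mm.
Since the ends are fixed, an axial force P builds up, equal in every segment, with P · Σ Lᵢ/(AᵢEᵢ) = δ_free.
Σ Lᵢ/(AᵢEᵢ) = 875/(185×114×10³) + 775/(1775×102×10³) + 625/(950×34×10³) = 6.512×10⁻⁵ mm/N.
Hence P = δ_free / Σ(L/AE) = 4.427/6.512×10⁻⁵ = 67.99 kN (tensile).
For the cast iron segment, free thermal change = 10.2×10⁻⁶×142×875 = 1.267 mm and elastic change from P = 67990×875/(185×114×10³) = 2.821 mm; these oppose, so the net change is 1.55 mm (segment lengthens).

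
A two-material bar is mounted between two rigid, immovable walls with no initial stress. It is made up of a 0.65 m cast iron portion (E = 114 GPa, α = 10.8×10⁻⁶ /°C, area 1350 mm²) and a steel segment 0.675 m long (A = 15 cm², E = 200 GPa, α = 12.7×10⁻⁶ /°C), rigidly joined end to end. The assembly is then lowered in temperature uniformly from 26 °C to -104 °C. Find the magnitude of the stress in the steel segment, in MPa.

σ ≈ 209 MPa (tensile)

Free thermal contraction of the whole bar: Σ αᵢΔT Lᵢ = 10.8×10⁻⁶×130×650 + 12.7×10⁻⁶×130×675 = 2.027 mm.
The rigid supports impose zero overall length change; the single axial force P common to all segments must satisfy P Σ Lᵢ/(AᵢEᵢ) = δ_free.
The series flexibility is Σ Lᵢ/(AᵢEᵢ) = 650/(1350×114×10³) + 675/(1500×200×10³) = 6.474×10⁻⁶ mm/N.
P = 2.027 / 6.474×10⁻⁶ = 313100 N = 313.1 kN, tensile.
σ_{steel} = P / A = 313100 / 1500 = 208.8 MPa.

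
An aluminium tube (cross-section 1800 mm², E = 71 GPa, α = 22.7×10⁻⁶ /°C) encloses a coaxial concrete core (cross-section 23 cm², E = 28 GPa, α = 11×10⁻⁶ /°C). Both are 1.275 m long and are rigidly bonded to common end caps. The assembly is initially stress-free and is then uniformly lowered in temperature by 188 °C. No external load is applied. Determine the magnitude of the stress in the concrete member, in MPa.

The aluminium has the larger α, so on cooling it would change length more than the concrete if both were free. The rigid plates force a common final length, so the aluminium is put into tension and the concrete into compression, with equal and opposite forces P (no external load).
Equating the net (thermal + elastic) strains gives |α₁ − α₂|·ΔT = P·[1/(A₁E₁) + 1/(A₂E₂)].
|α₁ − α₂|·ΔT = 11.7×10⁻⁶ × 188 = 0.0022.
1/(A₁E₁) + 1/(A₂E₂) = 1/(1800×71×10³) + 1/(2300×28×10³) = 2.335×10⁻⁸ N⁻¹.
P = 0.0022 / 2.335×10⁻⁸ = 94190 N = 94.19 kN.
σ_{concrete} = P/A₂ = 94190/2300 = 40.95 MPa, compressive.

σ ≈ 41 MPa (compressive)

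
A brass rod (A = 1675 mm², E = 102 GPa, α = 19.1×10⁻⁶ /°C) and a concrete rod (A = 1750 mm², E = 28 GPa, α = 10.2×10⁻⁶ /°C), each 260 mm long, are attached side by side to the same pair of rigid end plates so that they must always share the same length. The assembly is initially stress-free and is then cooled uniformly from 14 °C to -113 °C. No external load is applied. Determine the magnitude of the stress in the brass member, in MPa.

σ ≈ 25.7 MPa (tensile)

Both members must finish at the same length. With the larger α, the brass tends to over-contract; the plates restrain it, putting the brass in tension and the concrete in compression. With no external load the two internal forces are equal and opposite, magnitude P.
Equating the net (thermal + elastic) strains gives |α₁ − α₂|·ΔT = P·[1/(A₁E₁) + 1/(A₂E₂)].
|α₁ − α₂|·ΔT = 8.9×10⁻⁶ × 127 = 0.00113.
1/(A₁E₁) + 1/(A₂E₂) = 1/(1675×102×10³) + 1/(1750×28×10³) = 2.626×10⁻⁸ N⁻¹.
P = 0.00113 / 2.626×10⁻⁸ = 43040 N = 43.04 kN.
σ_{brass} = P/A₁ = 43040/1675 = 25.7 MPa, tensile.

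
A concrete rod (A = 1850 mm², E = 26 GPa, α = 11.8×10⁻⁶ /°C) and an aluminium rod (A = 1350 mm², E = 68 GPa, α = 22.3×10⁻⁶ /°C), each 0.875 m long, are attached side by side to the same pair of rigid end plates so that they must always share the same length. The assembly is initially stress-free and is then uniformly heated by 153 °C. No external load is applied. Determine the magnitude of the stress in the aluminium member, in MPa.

σ ≈ 37.6 MPa (compressive)

Both members must finish at the same length. With the larger α, the aluminium tends to over-expand; the plates restrain it, putting the aluminium in compression and the concrete in tension. With no external load the two internal forces are equal and opposite, magnitude P.
Setting the final lengths equal and cancelling L: (α₁ − α₂)ΔT = P/(A₁E₁) + P/(A₂E₂).
|α₁ − α₂|·ΔT = 10.5×10⁻⁶ × 153 = 0.001606.
1/(A₁E₁) + 1/(A₂E₂) = 1/(1850×26×10³) + 1/(1350×68×10³) = 3.168×10⁻⁸ N⁻¹.
P = 0.001606 / 3.168×10⁻⁸ = 50700 N = 50.7 kN.
σ_{aluminium} = P/A₂ = 50700/1350 = 37.56 MPa, compressive.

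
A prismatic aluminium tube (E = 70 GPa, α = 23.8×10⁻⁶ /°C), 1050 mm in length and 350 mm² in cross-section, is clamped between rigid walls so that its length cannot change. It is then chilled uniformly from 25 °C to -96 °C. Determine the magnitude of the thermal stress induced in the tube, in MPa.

The supports are rigid, so the total axial strain is zero. The restrained thermal strain is ε = αΔT = 23.8×10⁻⁶ × 121 = 2879.8×10⁻⁶.
The stress required to suppress this strain is σ = Eε = 70×10³ × 2879.8×10⁻⁶ = 201.6 MPa, tensile since the tube is trying to contract.

σ ≈ 202 MPa (tensile)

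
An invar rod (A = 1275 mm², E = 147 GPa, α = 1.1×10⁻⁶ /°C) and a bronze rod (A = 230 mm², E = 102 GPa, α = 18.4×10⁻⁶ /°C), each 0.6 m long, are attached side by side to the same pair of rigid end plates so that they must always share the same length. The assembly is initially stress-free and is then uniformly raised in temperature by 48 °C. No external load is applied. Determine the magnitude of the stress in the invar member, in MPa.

Equilibrium of a rigid end plate with no external load gives equal and opposite internal forces ±P in the two members. Since α_{bronze} > α_{invar}, heating drives the bronze into compression and the invar into tension.
Setting the final lengths equal and cancelling L: (α₁ − α₂)ΔT = P/(A₁E₁) + P/(A₂E₂).
|α₁ − α₂|·ΔT = 17.3×10⁻⁶ × 48 = 0.0008304.
1/(A₁E₁) + 1/(A₂E₂) = 1/(1275×147×10³) + 1/(230×102×10³) = 4.796×10⁻⁸ N⁻¹.
P = 0.0008304 / 4.796×10⁻⁸ = 17310 N = 17.31 kN.
σ_{invar} = P/A₁ = 17310/1275 = 13.58 MPa, tensile.

σ ≈ 13.6 MPa (tensile)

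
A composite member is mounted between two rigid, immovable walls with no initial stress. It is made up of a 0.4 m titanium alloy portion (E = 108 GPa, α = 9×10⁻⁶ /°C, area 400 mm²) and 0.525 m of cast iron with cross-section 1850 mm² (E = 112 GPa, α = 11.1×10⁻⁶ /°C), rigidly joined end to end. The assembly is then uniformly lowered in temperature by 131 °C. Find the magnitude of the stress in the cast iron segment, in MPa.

With the walls removed the bar would change length by δ_free = Σ αᵢΔT Lᵢ = 9×10⁻⁶×131×400 + 11.1×10⁻⁶×131×525 = 1.235 mm.
Since the ends are fixed, an axial force P builds up, equal in every segment, with P · Σ Lᵢ/(AᵢEᵢ) = δ_free.
Σ Lᵢ/(AᵢEᵢ) = 400/(400×108×10³) + 525/(1850×112×10³) = 1.179×10⁻⁵ mm/N.
P = 1.235 / 1.179×10⁻⁵ = 104700 N = 104.7 kN, tensile.
σ_{cast iron} = P / A = 104700 / 1850 = 56.61 MPa.

σ ≈ 56.6 MPa (tensile)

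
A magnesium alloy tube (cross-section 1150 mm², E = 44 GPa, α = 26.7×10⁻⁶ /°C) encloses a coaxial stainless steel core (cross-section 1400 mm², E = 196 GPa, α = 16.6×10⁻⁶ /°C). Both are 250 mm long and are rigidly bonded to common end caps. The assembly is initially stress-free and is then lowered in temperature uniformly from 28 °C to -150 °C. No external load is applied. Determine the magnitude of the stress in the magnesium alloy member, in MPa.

σ ≈ 66.8 MPa (tensile)

Both members must finish at the same length. With the larger α, the magnesium alloy tends to over-contract; the plates restrain it, putting the magnesium alloy in tension and the stainless steel in compression. With no external load the two internal forces are equal and opposite, magnitude P.
Equating the net (thermal + elastic) strains gives |α₁ − α₂|·ΔT = P·[1/(A₁E₁) + 1/(A₂E₂)].
|α₁ − α₂|·ΔT = 10.1×10⁻⁶ × 178 = 0.001798.
1/(A₁E₁) + 1/(A₂E₂) = 1/(1150×44×10³) + 1/(1400×196×10³) = 2.341×10⁻⁸ N⁻¹.
So P = 0.001798 / 2.341×10⁻⁸ = 76.81 kN.
σ_{magnesium alloy} = P/A₁ = 76810/1150 = 66.79 MPa, tensile.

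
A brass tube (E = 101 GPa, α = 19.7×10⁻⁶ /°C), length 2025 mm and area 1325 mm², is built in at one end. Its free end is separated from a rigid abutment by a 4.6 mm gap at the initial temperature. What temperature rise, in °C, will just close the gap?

The gap closes when αΔT L = 4.6 mm, since the tube is still unstressed at that instant.
So ΔT = g/(αL) = 4.6/(19.7×10⁻⁶ × 2025) = 115.3 °C.

ΔT ≈ 115 °C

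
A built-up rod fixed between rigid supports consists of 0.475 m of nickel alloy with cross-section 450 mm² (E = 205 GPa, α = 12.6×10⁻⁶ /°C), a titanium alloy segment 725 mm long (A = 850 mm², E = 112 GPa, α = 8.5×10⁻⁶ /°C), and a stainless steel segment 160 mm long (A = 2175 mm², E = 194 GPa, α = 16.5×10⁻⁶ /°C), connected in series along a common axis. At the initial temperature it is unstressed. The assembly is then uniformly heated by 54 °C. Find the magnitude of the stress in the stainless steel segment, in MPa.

Free thermal expansion of the whole bar: Σ αᵢΔT Lᵢ = 12.6×10⁻⁶×54×475 + 8.5×10⁻⁶×54×725 + 16.5×10⁻⁶×54×160 = 0.7985 mm.
The walls prevent any net length change, so an axial force P (same in every segment) develops. Compatibility: P · Σ Lᵢ/(AᵢEᵢ) = δ_free.
Σ Lᵢ/(AᵢEᵢ) = 475/(450×205×10³) + 725/(850×112×10³) + 160/(2175×194×10³) = 1.314×10⁻⁵ mm/N.
P = 0.7985 / 1.314×10⁻⁵ = 60750 N = 60.75 kN, compressive.
σ_{stainless steel} = P / A = 60750 / 2175 = 27.93 MPa.

σ ≈ 27.9 MPa (compressive)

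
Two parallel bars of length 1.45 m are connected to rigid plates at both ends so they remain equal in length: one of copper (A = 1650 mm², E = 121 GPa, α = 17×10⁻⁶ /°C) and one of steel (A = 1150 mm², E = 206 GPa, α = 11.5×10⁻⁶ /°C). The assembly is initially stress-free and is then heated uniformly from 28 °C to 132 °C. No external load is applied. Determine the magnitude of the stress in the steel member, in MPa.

Both members must finish at the same length. With the larger α, the copper tends to over-expand; the plates restrain it, putting the copper in compression and the steel in tension. With no external load the two internal forces are equal and opposite, magnitude P.
Equating the net (thermal + elastic) strains gives |α₁ − α₂|·ΔT = P·[1/(A₁E₁) + 1/(A₂E₂)].
|α₁ − α₂|·ΔT = 5.5×10⁻⁶ × 104 = 0.000572.
1/(A₁E₁) + 1/(A₂E₂) = 1/(1650×121×10³) + 1/(1150×206×10³) = 9.23×10⁻⁹ N⁻¹.
P = 0.000572 / 9.23×10⁻⁹ = 61970 N = 61.97 kN.
σ_{steel} = P/A₂ = 61970/1150 = 53.89 MPa, tensile.

σ ≈ 53.9 MPa (tensile)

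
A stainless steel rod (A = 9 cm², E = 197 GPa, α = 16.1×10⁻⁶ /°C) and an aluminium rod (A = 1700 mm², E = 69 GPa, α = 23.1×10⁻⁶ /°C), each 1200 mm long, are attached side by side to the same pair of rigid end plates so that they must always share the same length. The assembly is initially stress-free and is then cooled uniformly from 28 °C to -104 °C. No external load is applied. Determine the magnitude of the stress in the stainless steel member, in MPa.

The aluminium has the larger α, so on cooling it would change length more than the stainless steel if both were free. The rigid plates force a common final length, so the aluminium is put into tension and the stainless steel into compression, with equal and opposite forces P (no external load).
Setting the final lengths equal and cancelling L: (α₁ − α₂)ΔT = P/(A₁E₁) + P/(A₂E₂).
|α₁ − α₂|·ΔT = 7×10⁻⁶ × 132 = 0.000924.
1/(A₁E₁) + 1/(A₂E₂) = 1/(900×197×10³) + 1/(1700×69×10³) = 1.417×10⁻⁸ N⁻¹.
P = 0.000924 / 1.417×10⁻⁸ = 65230 N = 65.23 kN.
σ_{stainless steel} = P/A₁ = 65230/900 = 72.48 MPa, compressive.

σ ≈ 72.5 MPa (compressive)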